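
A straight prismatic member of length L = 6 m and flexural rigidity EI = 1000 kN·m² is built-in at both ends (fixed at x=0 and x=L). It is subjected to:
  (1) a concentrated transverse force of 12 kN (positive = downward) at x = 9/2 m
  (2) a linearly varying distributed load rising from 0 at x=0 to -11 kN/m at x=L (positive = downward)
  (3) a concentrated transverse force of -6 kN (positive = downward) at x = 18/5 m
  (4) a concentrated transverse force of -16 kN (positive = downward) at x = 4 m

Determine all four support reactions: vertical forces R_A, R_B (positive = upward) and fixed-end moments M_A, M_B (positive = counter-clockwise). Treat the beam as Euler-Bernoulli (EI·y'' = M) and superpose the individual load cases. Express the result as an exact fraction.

R_A = -385699/27000 kN, M_A = -183529/9000 kN·m, R_B = -775301/27000 kN, M_B = 261731/9000 kN·m

Load 1 — point force P=12 kN at a=9/2 m (b=L-a=3/2):
  R_A = Pb²(3a+b)/L³ = 12·(3/2)²·(3·(9/2)+(3/2))/6³ = 15/8 kN
  M_A = Pab²/L² = 12·(9/2)·(3/2)²/6² = 27/8 kN·m
  R_B = Pa²(a+3b)/L³ = 12·(9/2)²·((9/2)+3·(3/2))/6³ = 81/8 kN
  M_B = -Pa²b/L² = -12·(9/2)²·(3/2)/6² = -81/8 kN·m
Load 2 — triangular load w₀=-11 kN/m (0→w₀ over full span):
  R_A = 3w₀L/20 = 3·(-11)·6/20 = -99/10 kN
  M_A = w₀L²/30 = (-11)·6²/30 = -66/5 kN·m
  R_B = 7w₀L/20 = 7·(-11)·6/20 = -231/10 kN
  M_B = -w₀L²/20 = -(-11)·6²/20 = 99/5 kN·m
Load 3 — point force P=-6 kN at a=18/5 m (b=L-a=12/5):
  R_A = Pb²(3a+b)/L³ = (-6)·(12/5)²·(3·(18/5)+(12/5))/6³ = -264/125 kN
  M_A = Pab²/L² = (-6)·(18/5)·(12/5)²/6² = -432/125 kN·m
  R_B = Pa²(a+3b)/L³ = (-6)·(18/5)²·((18/5)+3·(12/5))/6³ = -486/125 kN
  M_B = -Pa²b/L² = -(-6)·(18/5)²·(12/5)/6² = 648/125 kN·m
Load 4 — point force P=-16 kN at a=4 m (b=L-a=2):
  R_A = Pb²(3a+b)/L³ = (-16)·2²·(3·4+2)/6³ = -112/27 kN
  M_A = Pab²/L² = (-16)·4·2²/6² = -64/9 kN·m
  R_B = Pa²(a+3b)/L³ = (-16)·4²·(4+3·2)/6³ = -320/27 kN
  M_B = -Pa²b/L² = -(-16)·4²·2/6² = 128/9 kN·m
Superposition: R_A = -385699/27000 kN, M_A = -183529/9000 kN·m, R_B = -775301/27000 kN, M_B = 261731/9000 kN·m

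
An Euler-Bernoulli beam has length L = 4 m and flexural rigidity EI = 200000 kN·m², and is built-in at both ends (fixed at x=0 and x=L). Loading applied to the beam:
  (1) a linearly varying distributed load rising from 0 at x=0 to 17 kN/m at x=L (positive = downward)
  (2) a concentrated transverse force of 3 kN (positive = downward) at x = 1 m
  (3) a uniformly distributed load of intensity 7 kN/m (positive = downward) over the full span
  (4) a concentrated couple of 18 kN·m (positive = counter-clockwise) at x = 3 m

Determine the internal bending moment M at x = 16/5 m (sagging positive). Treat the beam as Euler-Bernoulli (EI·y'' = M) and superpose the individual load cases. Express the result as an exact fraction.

M(16/5) = -45739/6000 kN·m

Load 1 — triangular load w₀=17 kN/m (0→w₀ over full span):
  M_1 = 3w₀Lx/20 - w₀L²/30 - w₀x³/(6L) = 3·17·4·(16/5)/20 - 17·4²/30 - 17·(16/5)³/(6·4) = 136/375 kN·m
Load 2 — point force P=3 kN at a=1 m (b=L-a=3):
  M_2 = Pa²(a+3b)(L-x)/L³ - Pa²b/L²  [x>a] = 3·1²·(1+3·3)·(4-(16/5))/4³ - 3·1²·3/4² = -3/16 kN·m
Load 3 — uniform load w=7 kN/m over full span:
  M_3 = wLx/2 - wL²/12 - wx²/2 = 7·4·(16/5)/2 - 7·4²/12 - 7·(16/5)²/2 = -28/75 kN·m
Load 4 — applied couple M₀=18 kN·m at a=3 m (b=L-a=1):
  M_4 = R_Ax - M_A - M₀  [x>a] with R_A=81/16, M_A=45/8 = (81/16)·(16/5) - (45/8) - 18 = -297/40 kN·m
Superposition: M = Σ M_i = -45739/6000 kN·m ≈ -7.623167 kN·m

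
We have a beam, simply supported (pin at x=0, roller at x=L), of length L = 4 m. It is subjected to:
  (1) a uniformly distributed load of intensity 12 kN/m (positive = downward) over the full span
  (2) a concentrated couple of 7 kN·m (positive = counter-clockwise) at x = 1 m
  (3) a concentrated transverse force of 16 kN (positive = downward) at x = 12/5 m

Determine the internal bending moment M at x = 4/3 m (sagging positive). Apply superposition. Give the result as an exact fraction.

M(4/3) = 126/5 kN·m

Load 1 — uniform load w=12 kN/m over full span:
  M_1 = wx(L-x)/2 = 12·(4/3)·(4-(4/3))/2 = 64/3 kN·m
Load 2 — applied couple M₀=7 kN·m at a=1 m (b=L-a=3):
  M_2 = M₀x/L - M₀  [x>a] = 7·(4/3)/4 - 7 = -14/3 kN·m
Load 3 — point force P=16 kN at a=12/5 m (b=L-a=8/5):
  M_3 = Pbx/L  [x≤a] = 16·(8/5)·(4/3)/4 = 128/15 kN·m
Superposition: M = Σ M_i = 126/5 kN·m ≈ 25.200000 kN·m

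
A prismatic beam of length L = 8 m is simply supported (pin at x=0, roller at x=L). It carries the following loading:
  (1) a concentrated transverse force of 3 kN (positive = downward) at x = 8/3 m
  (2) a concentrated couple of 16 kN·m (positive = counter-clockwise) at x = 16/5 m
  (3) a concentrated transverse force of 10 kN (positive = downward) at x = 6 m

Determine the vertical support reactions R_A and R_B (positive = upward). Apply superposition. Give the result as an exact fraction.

Load 1 — point force P=3 kN at a=8/3 m (b=L-a=16/3):
  R_A = Pb/L = 3·(16/3)/8 = 2 kN
  R_B = Pa/L = 3·(8/3)/8 = 1 kN
Load 2 — applied couple M₀=16 kN·m at a=16/5 m (b=L-a=24/5):
  R_A = M₀/L = 16/8 = 2 kN
  R_B = -M₀/L = -16/8 = -2 kN
Load 3 — point force P=10 kN at a=6 m (b=L-a=2):
  R_A = Pb/L = 10·2/8 = 5/2 kN
  R_B = Pa/L = 10·6/8 = 15/2 kN
Superposition: R_A = 13/2 kN, R_B = 13/2 kN

R_A = 13/2 kN, R_B = 13/2 kN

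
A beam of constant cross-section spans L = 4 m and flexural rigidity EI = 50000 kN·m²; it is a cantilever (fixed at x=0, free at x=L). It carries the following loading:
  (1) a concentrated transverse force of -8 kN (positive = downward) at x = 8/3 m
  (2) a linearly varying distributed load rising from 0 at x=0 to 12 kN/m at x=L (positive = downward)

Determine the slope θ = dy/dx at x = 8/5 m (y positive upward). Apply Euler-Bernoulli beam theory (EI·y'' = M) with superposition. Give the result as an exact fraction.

θ(8/5) = -5696/5859375 rad

Load 1 — point force P=-8 kN at a=8/3 m (b=L-a=4/3):
  θ_1 = -Px(2a-x)/(2EI)  [x≤a] = -(-8)·(8/5)·(2·(8/3)-(8/5))/(2·50000) = 112/234375 rad
Load 2 — triangular load w₀=12 kN/m (0→w₀ over full span):
  θ_2 = (w₀Lx²/4-w₀L²x/3-w₀x⁴/(24L))/EI = (12·4·(8/5)²/4-12·4²·(8/5)/3-12·(8/5)⁴/(24·4))/50000 = -2832/1953125 rad
Superposition: θ = Σ θ_i = -5696/5859375 rad ≈ -0.000972 rad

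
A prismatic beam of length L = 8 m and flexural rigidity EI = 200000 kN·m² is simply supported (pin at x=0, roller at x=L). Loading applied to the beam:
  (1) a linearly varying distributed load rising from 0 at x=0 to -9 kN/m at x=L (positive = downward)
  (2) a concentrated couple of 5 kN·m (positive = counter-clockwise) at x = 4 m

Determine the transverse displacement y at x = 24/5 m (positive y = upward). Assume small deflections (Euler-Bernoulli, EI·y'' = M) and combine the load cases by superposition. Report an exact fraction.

y(24/5) = 229203/195312500 m

Load 1 — triangular load w₀=-9 kN/m (0→w₀ over full span):
  y_1 = -w₀x(7L⁴-10L²x²+3x⁴)/(360LEI) = -(-9)·(24/5)·(7·8⁴-10·8²·(24/5)²+3·(24/5)⁴)/(360·8·200000) = 56832/48828125 m
Load 2 — applied couple M₀=5 kN·m at a=4 m (b=L-a=4):
  y_2 = (M₀x³/(6L)-M₀(x-a)²/2+C₁x)/EI  [x>a] with C₁=M₀(3b²-L²)/(6L)=-5/3 = (5·(24/5)³/(6·8)-5·((24/5)-4)²/2+(-5/3)·(24/5))/200000 = 3/312500 m
Superposition: y = Σ y_i = 229203/195312500 m ≈ 0.001174 m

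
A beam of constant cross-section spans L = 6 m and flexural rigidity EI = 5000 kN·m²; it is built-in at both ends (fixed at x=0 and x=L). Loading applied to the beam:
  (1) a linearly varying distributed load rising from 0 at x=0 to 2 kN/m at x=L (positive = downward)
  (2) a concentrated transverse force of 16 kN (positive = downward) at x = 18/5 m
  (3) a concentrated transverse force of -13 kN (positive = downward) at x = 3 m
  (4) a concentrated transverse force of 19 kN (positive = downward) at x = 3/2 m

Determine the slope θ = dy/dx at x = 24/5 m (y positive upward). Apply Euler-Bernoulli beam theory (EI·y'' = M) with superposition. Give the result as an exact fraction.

θ(24/5) = 205551/125000000 rad

Load 1 — triangular load w₀=2 kN/m (0→w₀ over full span):
  θ_1 = -w₀(2x(L-x)(L-2x)(x+2L)+x²(L-x)²)/(120LEI) = -2·(2·(24/5)·(6-(24/5))·(6-2·(24/5))·((24/5)+2·6)+(24/5)²·(6-(24/5))²)/(120·6·5000) = 144/390625 rad
Load 2 — point force P=16 kN at a=18/5 m (b=L-a=12/5):
  θ_2 = Pa²(L-x)(2bL-(3b+a)(L-x))/(2L³EI)  [x>a] = 16·(18/5)²·(6-(24/5))·(2·(12/5)·6-(3·(12/5)+(18/5))·(6-(24/5)))/(2·6³·5000) = 3564/1953125 rad
Load 3 — point force P=-13 kN at a=3 m (b=L-a=3):
  θ_3 = Pa²(L-x)(2bL-(3b+a)(L-x))/(2L³EI)  [x>a] = (-13)·3²·(6-(24/5))·(2·3·6-(3·3+3)·(6-(24/5)))/(2·6³·5000) = -351/250000 rad
Load 4 — point force P=19 kN at a=3/2 m (b=L-a=9/2):
  θ_4 = Pa²(L-x)(2bL-(3b+a)(L-x))/(2L³EI)  [x>a] = 19·(3/2)²·(6-(24/5))·(2·(9/2)·6-(3·(9/2)+(3/2))·(6-(24/5)))/(2·6³·5000) = 171/200000 rad
Superposition: θ = Σ θ_i = 205551/125000000 rad ≈ 0.001644 rad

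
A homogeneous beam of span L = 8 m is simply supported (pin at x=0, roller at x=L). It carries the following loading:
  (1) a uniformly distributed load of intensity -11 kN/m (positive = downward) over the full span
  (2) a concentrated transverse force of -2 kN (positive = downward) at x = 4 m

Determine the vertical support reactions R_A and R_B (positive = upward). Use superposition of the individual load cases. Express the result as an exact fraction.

R_A = -45 kN, R_B = -45 kN

Load 1 — uniform load w=-11 kN/m over full span:
  R_A = wL/2 = (-11)·8/2 = -44 kN
  R_B = wL/2 = (-11)·8/2 = -44 kN
Load 2 — point force P=-2 kN at a=4 m (b=L-a=4):
  R_A = Pb/L = (-2)·4/8 = -1 kN
  R_B = Pa/L = (-2)·4/8 = -1 kN
Superposition: R_A = -45 kN, R_B = -45 kN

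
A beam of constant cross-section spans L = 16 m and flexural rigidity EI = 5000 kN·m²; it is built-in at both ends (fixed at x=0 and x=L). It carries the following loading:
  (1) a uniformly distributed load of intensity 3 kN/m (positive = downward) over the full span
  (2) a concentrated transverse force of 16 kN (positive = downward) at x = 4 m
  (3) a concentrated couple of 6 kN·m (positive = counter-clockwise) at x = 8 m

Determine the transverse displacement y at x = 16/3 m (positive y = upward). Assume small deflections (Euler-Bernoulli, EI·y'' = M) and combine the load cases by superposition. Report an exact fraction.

y(16/3) = -1192/10125 m

Load 1 — uniform load w=3 kN/m over full span:
  y_1 = -wx²(L-x)²/(24EI) = -3·(16/3)²·(16-(16/3))²/(24·5000) = -4096/50625 m
Load 2 — point force P=16 kN at a=4 m (b=L-a=12):
  y_2 = -Pa²(L-x)²(3bL-(3b+a)(L-x))/(6L³EI)  [x>a] = -16·4²·(16-(16/3))²·(3·12·16-(3·12+4)·(16-(16/3)))/(6·16³·5000) = -1792/50625 m
Load 3 — applied couple M₀=6 kN·m at a=8 m (b=L-a=8):
  y_3 = (R_Ax³/6 - M_Ax²/2)/EI  [x≤a] with R_A=9/16, M_A=3/2 = ((9/16)·(16/3)³/6 - (3/2)·(16/3)²/2)/5000 = -8/5625 m
Superposition: y = Σ y_i = -1192/10125 m ≈ -0.117728 m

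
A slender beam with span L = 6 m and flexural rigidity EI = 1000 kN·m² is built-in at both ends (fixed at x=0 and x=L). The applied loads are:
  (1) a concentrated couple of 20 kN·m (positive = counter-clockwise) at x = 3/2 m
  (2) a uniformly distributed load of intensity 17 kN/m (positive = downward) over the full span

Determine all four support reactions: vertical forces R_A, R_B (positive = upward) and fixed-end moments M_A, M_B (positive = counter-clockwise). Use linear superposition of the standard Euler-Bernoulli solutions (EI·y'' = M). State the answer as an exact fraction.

Load 1 — applied couple M₀=20 kN·m at a=3/2 m (b=L-a=9/2):
  R_A = 6M₀ab/L³ = 6·20·(3/2)·(9/2)/6³ = 15/4 kN
  M_A = M₀b(2a-b)/L² = 20·(9/2)·(2·(3/2)-(9/2))/6² = -15/4 kN·m
  R_B = -6M₀ab/L³ = -6·20·(3/2)·(9/2)/6³ = -15/4 kN
  M_B = M₀a(2b-a)/L² = 20·(3/2)·(2·(9/2)-(3/2))/6² = 25/4 kN·m
Load 2 — uniform load w=17 kN/m over full span:
  R_A = wL/2 = 17·6/2 = 51 kN
  M_A = wL²/12 = 17·6²/12 = 51 kN·m
  R_B = wL/2 = 17·6/2 = 51 kN
  M_B = -wL²/12 = -17·6²/12 = -51 kN·m
Superposition: R_A = 219/4 kN, M_A = 189/4 kN·m, R_B = 189/4 kN, M_B = -179/4 kN·m

R_A = 219/4 kN, M_A = 189/4 kN·m, R_B = 189/4 kN, M_B = -179/4 kN·m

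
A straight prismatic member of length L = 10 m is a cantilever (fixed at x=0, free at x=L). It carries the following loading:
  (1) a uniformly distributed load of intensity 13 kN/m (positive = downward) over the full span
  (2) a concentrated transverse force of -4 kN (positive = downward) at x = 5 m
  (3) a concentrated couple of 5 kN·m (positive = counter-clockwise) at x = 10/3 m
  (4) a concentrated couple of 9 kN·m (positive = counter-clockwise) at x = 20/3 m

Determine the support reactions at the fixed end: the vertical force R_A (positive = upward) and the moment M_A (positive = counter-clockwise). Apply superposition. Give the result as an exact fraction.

Load 1 — uniform load w=13 kN/m over full span:
  R_A = wL = 13·10 = 130 kN
  M_A = wL²/2 = 13·10²/2 = 650 kN·m
Load 2 — point force P=-4 kN at a=5 m (b=L-a=5):
  R_A = P = (-4) = -4 kN
  M_A = Pa = (-4)·5 = -20 kN·m
Load 3 — applied couple M₀=5 kN·m at a=10/3 m (b=L-a=20/3):
  R_A = 0 kN
  M_A = -M₀ = -5 kN·m
Load 4 — applied couple M₀=9 kN·m at a=20/3 m (b=L-a=10/3):
  R_A = 0 kN
  M_A = -M₀ = -9 kN·m
Superposition: R_A = 126 kN, M_A = 616 kN·m

R_A = 126 kN, M_A = 616 kN·m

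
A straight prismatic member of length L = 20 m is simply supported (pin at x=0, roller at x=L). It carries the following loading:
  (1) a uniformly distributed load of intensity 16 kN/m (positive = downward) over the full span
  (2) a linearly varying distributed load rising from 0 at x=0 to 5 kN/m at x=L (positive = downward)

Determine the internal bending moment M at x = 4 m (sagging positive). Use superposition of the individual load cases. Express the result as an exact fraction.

Load 1 — uniform load w=16 kN/m over full span:
  M_1 = wx(L-x)/2 = 16·4·(20-4)/2 = 512 kN·m
Load 2 — triangular load w₀=5 kN/m (0→w₀ over full span):
  M_2 = w₀Lx/6 - w₀x³/(6L) = 5·20·4/6 - 5·4³/(6·20) = 64 kN·m
Superposition: M = Σ M_i = 576 kN·m ≈ 576.000000 kN·m

M(4) = 576 kN·m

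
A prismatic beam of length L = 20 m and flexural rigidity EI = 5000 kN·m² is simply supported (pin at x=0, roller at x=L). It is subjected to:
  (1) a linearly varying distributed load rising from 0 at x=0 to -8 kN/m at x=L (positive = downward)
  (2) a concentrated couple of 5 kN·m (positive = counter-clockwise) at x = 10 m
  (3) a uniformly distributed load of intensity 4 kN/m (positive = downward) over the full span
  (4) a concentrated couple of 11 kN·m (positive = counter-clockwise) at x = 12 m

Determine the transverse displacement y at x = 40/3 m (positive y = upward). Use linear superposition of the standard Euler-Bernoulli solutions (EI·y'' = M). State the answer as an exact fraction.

y(40/3) = 68597/1822500 m

Load 1 — triangular load w₀=-8 kN/m (0→w₀ over full span):
  y_1 = -w₀x(7L⁴-10L²x²+3x⁴)/(360LEI) = -(-8)·(40/3)·(7·20⁴-10·20²·(40/3)²+3·(40/3)⁴)/(360·20·5000) = 1088/729 m
Load 2 — applied couple M₀=5 kN·m at a=10 m (b=L-a=10):
  y_2 = (M₀x³/(6L)-M₀(x-a)²/2+C₁x)/EI  [x>a] with C₁=M₀(3b²-L²)/(6L)=-25/6 = (5·(40/3)³/(6·20)-5·((40/3)-10)²/2+(-25/6)·(40/3))/5000 = 1/324 m
Load 3 — uniform load w=4 kN/m over full span:
  y_3 = -wx(L³-2Lx²+x³)/(24EI) = -4·(40/3)·(20³-2·20·(40/3)²+(40/3)³)/(24·5000) = -352/243 m
Load 4 — applied couple M₀=11 kN·m at a=12 m (b=L-a=8):
  y_4 = (M₀x³/(6L)-M₀(x-a)²/2+C₁x)/EI  [x>a] with C₁=M₀(3b²-L²)/(6L)=-286/15 = (11·(40/3)³/(6·20)-11·((40/3)-12)²/2+(-286/15)·(40/3))/5000 = -473/50625 m
Superposition: y = Σ y_i = 68597/1822500 m ≈ 0.037639 m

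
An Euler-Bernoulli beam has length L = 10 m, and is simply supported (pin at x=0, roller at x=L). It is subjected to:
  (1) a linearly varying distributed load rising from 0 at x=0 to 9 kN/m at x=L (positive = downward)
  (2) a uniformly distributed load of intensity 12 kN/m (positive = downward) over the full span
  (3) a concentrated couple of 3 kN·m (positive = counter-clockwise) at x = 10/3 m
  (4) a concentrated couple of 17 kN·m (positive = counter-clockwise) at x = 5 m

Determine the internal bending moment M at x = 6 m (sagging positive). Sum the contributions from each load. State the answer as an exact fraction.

Load 1 — triangular load w₀=9 kN/m (0→w₀ over full span):
  M_1 = w₀Lx/6 - w₀x³/(6L) = 9·10·6/6 - 9·6³/(6·10) = 288/5 kN·m
Load 2 — uniform load w=12 kN/m over full span:
  M_2 = wx(L-x)/2 = 12·6·(10-6)/2 = 144 kN·m
Load 3 — applied couple M₀=3 kN·m at a=10/3 m (b=L-a=20/3):
  M_3 = M₀x/L - M₀  [x>a] = 3·6/10 - 3 = -6/5 kN·m
Load 4 — applied couple M₀=17 kN·m at a=5 m (b=L-a=5):
  M_4 = M₀x/L - M₀  [x>a] = 17·6/10 - 17 = -34/5 kN·m
Superposition: M = Σ M_i = 968/5 kN·m ≈ 193.600000 kN·m

M(6) = 968/5 kN·m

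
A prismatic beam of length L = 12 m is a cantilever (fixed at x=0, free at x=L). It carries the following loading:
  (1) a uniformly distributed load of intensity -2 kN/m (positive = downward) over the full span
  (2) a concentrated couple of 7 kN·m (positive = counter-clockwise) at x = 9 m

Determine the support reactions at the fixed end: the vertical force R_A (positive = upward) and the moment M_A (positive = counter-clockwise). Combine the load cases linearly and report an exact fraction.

R_A = -24 kN, M_A = -151 kN·m

Load 1 — uniform load w=-2 kN/m over full span:
  R_A = wL = (-2)·12 = -24 kN
  M_A = wL²/2 = (-2)·12²/2 = -144 kN·m
Load 2 — applied couple M₀=7 kN·m at a=9 m (b=L-a=3):
  R_A = 0 kN
  M_A = -M₀ = -7 kN·m
Superposition: R_A = -24 kN, M_A = -151 kN·m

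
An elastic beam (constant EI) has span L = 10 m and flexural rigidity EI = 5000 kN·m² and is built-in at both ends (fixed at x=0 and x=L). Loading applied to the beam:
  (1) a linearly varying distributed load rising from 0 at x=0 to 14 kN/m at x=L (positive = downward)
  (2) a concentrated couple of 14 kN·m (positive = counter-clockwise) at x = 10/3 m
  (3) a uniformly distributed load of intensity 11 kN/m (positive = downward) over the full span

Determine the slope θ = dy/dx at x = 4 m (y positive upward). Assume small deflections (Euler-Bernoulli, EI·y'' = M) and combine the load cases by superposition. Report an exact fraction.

Load 1 — triangular load w₀=14 kN/m (0→w₀ over full span):
  θ_1 = -w₀(2x(L-x)(L-2x)(x+2L)+x²(L-x)²)/(120LEI) = -14·(2·4·(10-4)·(10-2·4)·(4+2·10)+4²·(10-4)²)/(120·10·5000) = -21/3125 rad
Load 2 — applied couple M₀=14 kN·m at a=10/3 m (b=L-a=20/3):
  θ_2 = (R_Ax²/2 - M_Ax - M₀(x-a))/EI  [x>a] with R_A=28/15, M_A=0 = ((28/15)·4²/2 - 0·4 - 14·(4-(10/3)))/5000 = 7/6250 rad
Load 3 — uniform load w=11 kN/m over full span:
  θ_3 = -wx(L-x)(L-2x)/(12EI) = -11·4·(10-4)·(10-2·4)/(12·5000) = -11/1250 rad
Superposition: θ = Σ θ_i = -9/625 rad ≈ -0.014400 rad

θ(4) = -9/625 rad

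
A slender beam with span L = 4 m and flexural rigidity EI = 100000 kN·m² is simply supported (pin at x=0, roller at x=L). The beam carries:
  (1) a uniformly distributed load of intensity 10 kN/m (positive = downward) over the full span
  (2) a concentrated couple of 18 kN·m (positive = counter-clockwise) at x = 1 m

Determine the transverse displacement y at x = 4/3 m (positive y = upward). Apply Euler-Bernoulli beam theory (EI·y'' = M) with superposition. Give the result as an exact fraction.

y(4/3) = -2089/12150000 m

Load 1 — uniform load w=10 kN/m over full span:
  y_1 = -wx(L³-2Lx²+x³)/(24EI) = -10·(4/3)·(4³-2·4·(4/3)²+(4/3)³)/(24·100000) = -44/151875 m
Load 2 — applied couple M₀=18 kN·m at a=1 m (b=L-a=3):
  y_2 = (M₀x³/(6L)-M₀(x-a)²/2+C₁x)/EI  [x>a] with C₁=M₀(3b²-L²)/(6L)=33/4 = (18·(4/3)³/(6·4)-18·((4/3)-1)²/2+(33/4)·(4/3))/100000 = 53/450000 m
Superposition: y = Σ y_i = -2089/12150000 m ≈ -0.000172 m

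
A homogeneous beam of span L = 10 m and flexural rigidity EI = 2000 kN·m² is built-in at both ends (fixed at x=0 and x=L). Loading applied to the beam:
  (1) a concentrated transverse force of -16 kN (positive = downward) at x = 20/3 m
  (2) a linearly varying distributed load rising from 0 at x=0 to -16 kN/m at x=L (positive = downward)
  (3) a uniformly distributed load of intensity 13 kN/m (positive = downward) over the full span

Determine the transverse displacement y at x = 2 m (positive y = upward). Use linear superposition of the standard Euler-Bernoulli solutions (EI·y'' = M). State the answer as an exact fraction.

y(2) = -5746/253125 m

Load 1 — point force P=-16 kN at a=20/3 m (b=L-a=10/3):
  y_1 = -Pb²x²(3aL-(3a+b)x)/(6L³EI)  [x≤a] = -(-16)·(10/3)²·2²·(3·(20/3)·10-(3·(20/3)+(10/3))·2)/(6·10³·2000) = 92/10125 m
Load 2 — triangular load w₀=-16 kN/m (0→w₀ over full span):
  y_2 = -w₀x²(L-x)²(x+2L)/(120LEI) = -(-16)·2²·(10-2)²·(2+2·10)/(120·10·2000) = 352/9375 m
Load 3 — uniform load w=13 kN/m over full span:
  y_3 = -wx²(L-x)²/(24EI) = -13·2²·(10-2)²/(24·2000) = -26/375 m
Superposition: y = Σ y_i = -5746/253125 m ≈ -0.022700 m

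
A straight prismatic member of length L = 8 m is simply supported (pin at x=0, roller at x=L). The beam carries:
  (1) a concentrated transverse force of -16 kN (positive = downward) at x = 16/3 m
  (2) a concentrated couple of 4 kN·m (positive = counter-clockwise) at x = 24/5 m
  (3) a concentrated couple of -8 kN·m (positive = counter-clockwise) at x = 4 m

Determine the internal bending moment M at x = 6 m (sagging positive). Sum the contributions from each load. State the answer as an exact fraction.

Load 1 — point force P=-16 kN at a=16/3 m (b=L-a=8/3):
  M_1 = Pa(L-x)/L  [x>a] = (-16)·(16/3)·(8-6)/8 = -64/3 kN·m
Load 2 — applied couple M₀=4 kN·m at a=24/5 m (b=L-a=16/5):
  M_2 = M₀x/L - M₀  [x>a] = 4·6/8 - 4 = -1 kN·m
Load 3 — applied couple M₀=-8 kN·m at a=4 m (b=L-a=4):
  M_3 = M₀x/L - M₀  [x>a] = (-8)·6/8 - (-8) = 2 kN·m
Superposition: M = Σ M_i = -61/3 kN·m ≈ -20.333333 kN·m

M(6) = -61/3 kN·m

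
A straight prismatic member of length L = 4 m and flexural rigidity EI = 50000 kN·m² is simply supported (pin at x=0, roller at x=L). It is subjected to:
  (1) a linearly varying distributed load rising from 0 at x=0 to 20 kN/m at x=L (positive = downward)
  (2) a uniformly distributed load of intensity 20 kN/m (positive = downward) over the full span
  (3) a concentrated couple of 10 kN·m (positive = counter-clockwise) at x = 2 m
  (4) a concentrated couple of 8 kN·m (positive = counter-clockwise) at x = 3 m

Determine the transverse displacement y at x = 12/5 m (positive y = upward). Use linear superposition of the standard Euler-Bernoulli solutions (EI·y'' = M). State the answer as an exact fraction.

Load 1 — triangular load w₀=20 kN/m (0→w₀ over full span):
  y_1 = -w₀x(7L⁴-10L²x²+3x⁴)/(360LEI) = -20·(12/5)·(7·4⁴-10·4²·(12/5)²+3·(12/5)⁴)/(360·4·50000) = -18944/29296875 m
Load 2 — uniform load w=20 kN/m over full span:
  y_2 = -wx(L³-2Lx²+x³)/(24EI) = -20·(12/5)·(4³-2·4·(12/5)²+(12/5)³)/(24·50000) = -496/390625 m
Load 3 — applied couple M₀=10 kN·m at a=2 m (b=L-a=2):
  y_3 = (M₀x³/(6L)-M₀(x-a)²/2+C₁x)/EI  [x>a] with C₁=M₀(3b²-L²)/(6L)=-5/3 = (10·(12/5)³/(6·4)-10·((12/5)-2)²/2+(-5/3)·(12/5))/50000 = 3/156250 m
Load 4 — applied couple M₀=8 kN·m at a=3 m (b=L-a=1):
  y_4 = (M₀x³/(6L)+C₁x)/EI  [x≤a] with C₁=M₀(3b²-L²)/(6L)=-13/3 = (8·(12/5)³/(6·4)+(-13/3)·(12/5))/50000 = -181/1562500 m
Superposition: y = Σ y_i = -235901/117187500 m ≈ -0.002013 m

y(12/5) = -235901/117187500 m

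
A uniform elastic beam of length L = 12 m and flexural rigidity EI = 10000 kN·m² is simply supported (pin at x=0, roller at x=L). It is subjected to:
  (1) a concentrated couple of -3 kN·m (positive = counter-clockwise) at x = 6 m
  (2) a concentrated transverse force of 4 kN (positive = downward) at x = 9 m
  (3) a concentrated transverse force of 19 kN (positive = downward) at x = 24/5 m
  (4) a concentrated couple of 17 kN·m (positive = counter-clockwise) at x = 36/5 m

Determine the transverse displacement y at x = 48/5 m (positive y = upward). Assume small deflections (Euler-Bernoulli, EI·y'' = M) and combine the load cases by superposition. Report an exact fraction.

Load 1 — applied couple M₀=-3 kN·m at a=6 m (b=L-a=6):
  y_1 = (M₀x³/(6L)-M₀(x-a)²/2+C₁x)/EI  [x>a] with C₁=M₀(3b²-L²)/(6L)=3/2 = ((-3)·(48/5)³/(6·12)-(-3)·((48/5)-6)²/2+(3/2)·(48/5))/10000 = -189/625000 m
Load 2 — point force P=4 kN at a=9 m (b=L-a=3):
  y_2 = -Pa(L-x)(2Lx-a²-x²)/(6LEI)  [x>a] = -4·9·(12-(48/5))·(2·12·(48/5)-9²-(48/5)²)/(6·12·10000) = -4293/625000 m
Load 3 — point force P=19 kN at a=24/5 m (b=L-a=36/5):
  y_3 = -Pa(L-x)(2Lx-a²-x²)/(6LEI)  [x>a] = -19·(24/5)·(12-(48/5))·(2·12·(48/5)-(24/5)²-(48/5)²)/(6·12·10000) = -2736/78125 m
Load 4 — applied couple M₀=17 kN·m at a=36/5 m (b=L-a=24/5):
  y_4 = (M₀x³/(6L)-M₀(x-a)²/2+C₁x)/EI  [x>a] with C₁=M₀(3b²-L²)/(6L)=-442/25 = (17·(48/5)³/(6·12)-17·((48/5)-(36/5))²/2+(-442/25)·(48/5))/10000 = -153/156250 m
Superposition: y = Σ y_i = -13491/312500 m ≈ -0.043171 m

y(48/5) = -13491/312500 m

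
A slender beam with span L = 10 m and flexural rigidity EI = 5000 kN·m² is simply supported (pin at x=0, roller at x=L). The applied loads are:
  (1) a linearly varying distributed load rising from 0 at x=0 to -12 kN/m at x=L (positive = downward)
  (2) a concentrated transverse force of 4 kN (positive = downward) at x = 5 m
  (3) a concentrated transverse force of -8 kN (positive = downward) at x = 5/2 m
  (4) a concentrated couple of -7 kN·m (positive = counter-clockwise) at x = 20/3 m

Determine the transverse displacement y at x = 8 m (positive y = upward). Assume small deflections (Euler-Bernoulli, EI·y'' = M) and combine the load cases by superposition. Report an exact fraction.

y(8) = 229001/2250000 m

Load 1 — triangular load w₀=-12 kN/m (0→w₀ over full span):
  y_1 = -w₀x(7L⁴-10L²x²+3x⁴)/(360LEI) = -(-12)·8·(7·10⁴-10·10²·8²+3·8⁴)/(360·10·5000) = 1524/15625 m
Load 2 — point force P=4 kN at a=5 m (b=L-a=5):
  y_2 = -Pa(L-x)(2Lx-a²-x²)/(6LEI)  [x>a] = -4·5·(10-8)·(2·10·8-5²-8²)/(6·10·5000) = -71/7500 m
Load 3 — point force P=-8 kN at a=5/2 m (b=L-a=15/2):
  y_3 = -Pa(L-x)(2Lx-a²-x²)/(6LEI)  [x>a] = -(-8)·(5/2)·(10-8)·(2·10·8-(5/2)²-8²)/(6·10·5000) = 359/30000 m
Load 4 — applied couple M₀=-7 kN·m at a=20/3 m (b=L-a=10/3):
  y_4 = (M₀x³/(6L)-M₀(x-a)²/2+C₁x)/EI  [x>a] with C₁=M₀(3b²-L²)/(6L)=70/9 = ((-7)·8³/(6·10)-(-7)·(8-(20/3))²/2+(70/9)·8)/5000 = 49/28125 m
Superposition: y = Σ y_i = 229001/2250000 m ≈ 0.101778 m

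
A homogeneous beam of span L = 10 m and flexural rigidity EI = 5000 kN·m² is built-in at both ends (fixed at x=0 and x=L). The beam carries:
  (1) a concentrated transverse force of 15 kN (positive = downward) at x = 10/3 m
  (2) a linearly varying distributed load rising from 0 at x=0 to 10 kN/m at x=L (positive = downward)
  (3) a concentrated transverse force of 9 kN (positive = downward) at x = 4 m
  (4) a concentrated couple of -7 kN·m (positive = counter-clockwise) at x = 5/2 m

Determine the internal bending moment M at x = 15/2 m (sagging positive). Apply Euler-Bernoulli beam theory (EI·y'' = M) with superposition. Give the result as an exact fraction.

Load 1 — point force P=15 kN at a=10/3 m (b=L-a=20/3):
  M_1 = Pa²(a+3b)(L-x)/L³ - Pa²b/L²  [x>a] = 15·(10/3)²·((10/3)+3·(20/3))·(10-(15/2))/10³ - 15·(10/3)²·(20/3)/10² = -25/18 kN·m
Load 2 — triangular load w₀=10 kN/m (0→w₀ over full span):
  M_2 = 3w₀Lx/20 - w₀L²/30 - w₀x³/(6L) = 3·10·10·(15/2)/20 - 10·10²/30 - 10·(15/2)³/(6·10) = 425/48 kN·m
Load 3 — point force P=9 kN at a=4 m (b=L-a=6):
  M_3 = Pa²(a+3b)(L-x)/L³ - Pa²b/L²  [x>a] = 9·4²·(4+3·6)·(10-(15/2))/10³ - 9·4²·6/10² = -18/25 kN·m
Load 4 — applied couple M₀=-7 kN·m at a=5/2 m (b=L-a=15/2):
  M_4 = R_Ax - M_A - M₀  [x>a] with R_A=-63/80, M_A=21/16 = (-63/80)·(15/2) - (21/16) - (-7) = -7/32 kN·m
Superposition: M = Σ M_i = 46991/7200 kN·m ≈ 6.526528 kN·m

M(15/2) = 46991/7200 kN·m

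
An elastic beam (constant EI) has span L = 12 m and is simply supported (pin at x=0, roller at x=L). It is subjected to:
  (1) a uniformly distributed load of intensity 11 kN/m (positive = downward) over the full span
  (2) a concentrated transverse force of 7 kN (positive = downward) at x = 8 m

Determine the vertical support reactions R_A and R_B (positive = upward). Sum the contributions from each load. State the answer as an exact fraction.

R_A = 205/3 kN, R_B = 212/3 kN

Load 1 — uniform load w=11 kN/m over full span:
  R_A = wL/2 = 11·12/2 = 66 kN
  R_B = wL/2 = 11·12/2 = 66 kN
Load 2 — point force P=7 kN at a=8 m (b=L-a=4):
  R_A = Pb/L = 7·4/12 = 7/3 kN
  R_B = Pa/L = 7·8/12 = 14/3 kN
Superposition: R_A = 205/3 kN, R_B = 212/3 kN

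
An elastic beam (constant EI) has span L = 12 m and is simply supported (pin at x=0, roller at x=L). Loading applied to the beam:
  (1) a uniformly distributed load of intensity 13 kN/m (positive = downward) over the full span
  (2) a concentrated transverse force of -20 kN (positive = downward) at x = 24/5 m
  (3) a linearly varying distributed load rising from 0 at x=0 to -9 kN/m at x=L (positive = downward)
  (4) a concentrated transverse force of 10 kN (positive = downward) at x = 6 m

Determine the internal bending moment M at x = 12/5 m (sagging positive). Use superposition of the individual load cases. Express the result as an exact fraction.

Load 1 — uniform load w=13 kN/m over full span:
  M_1 = wx(L-x)/2 = 13·(12/5)·(12-(12/5))/2 = 3744/25 kN·m
Load 2 — point force P=-20 kN at a=24/5 m (b=L-a=36/5):
  M_2 = Pbx/L  [x≤a] = (-20)·(36/5)·(12/5)/12 = -144/5 kN·m
Load 3 — triangular load w₀=-9 kN/m (0→w₀ over full span):
  M_3 = w₀Lx/6 - w₀x³/(6L) = (-9)·12·(12/5)/6 - (-9)·(12/5)³/(6·12) = -5184/125 kN·m
Load 4 — point force P=10 kN at a=6 m (b=L-a=6):
  M_4 = Pbx/L  [x≤a] = 10·6·(12/5)/12 = 12 kN·m
Superposition: M = Σ M_i = 11436/125 kN·m ≈ 91.488000 kN·m

M(12/5) = 11436/125 kN·m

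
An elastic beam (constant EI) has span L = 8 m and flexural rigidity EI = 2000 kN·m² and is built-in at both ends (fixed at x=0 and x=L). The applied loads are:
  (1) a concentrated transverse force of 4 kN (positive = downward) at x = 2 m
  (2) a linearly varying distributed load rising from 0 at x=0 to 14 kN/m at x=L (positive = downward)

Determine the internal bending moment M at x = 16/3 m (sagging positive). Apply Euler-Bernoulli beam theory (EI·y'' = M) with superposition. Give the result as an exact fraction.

M(16/3) = 12679/810 kN·m

Load 1 — point force P=4 kN at a=2 m (b=L-a=6):
  M_1 = Pa²(a+3b)(L-x)/L³ - Pa²b/L²  [x>a] = 4·2²·(2+3·6)·(8-(16/3))/8³ - 4·2²·6/8² = 1/6 kN·m
Load 2 — triangular load w₀=14 kN/m (0→w₀ over full span):
  M_2 = 3w₀Lx/20 - w₀L²/30 - w₀x³/(6L) = 3·14·8·(16/3)/20 - 14·8²/30 - 14·(16/3)³/(6·8) = 6272/405 kN·m
Superposition: M = Σ M_i = 12679/810 kN·m ≈ 15.653086 kN·m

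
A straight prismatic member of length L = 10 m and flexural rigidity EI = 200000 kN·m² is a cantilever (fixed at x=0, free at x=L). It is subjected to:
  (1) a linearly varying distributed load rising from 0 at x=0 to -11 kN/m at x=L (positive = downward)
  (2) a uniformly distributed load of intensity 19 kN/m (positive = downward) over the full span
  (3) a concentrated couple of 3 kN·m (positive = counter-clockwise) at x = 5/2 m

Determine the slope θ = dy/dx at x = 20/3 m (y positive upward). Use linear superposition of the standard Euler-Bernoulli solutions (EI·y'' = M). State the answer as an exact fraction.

Load 1 — triangular load w₀=-11 kN/m (0→w₀ over full span):
  θ_1 = (w₀Lx²/4-w₀L²x/3-w₀x⁴/(24L))/EI = ((-11)·10·(20/3)²/4-(-11)·10²·(20/3)/3-(-11)·(20/3)⁴/(24·10))/200000 = 319/48600 rad
Load 2 — uniform load w=19 kN/m over full span:
  θ_2 = -wx(x²-3Lx+3L²)/(6EI) = -19·(20/3)·((20/3)²-3·10·(20/3)+3·10²)/(6·200000) = -247/16200 rad
Load 3 — applied couple M₀=3 kN·m at a=5/2 m (b=L-a=15/2):
  θ_3 = M₀a/EI  [x>a] = 3·(5/2)/200000 = 3/80000 rad
Superposition: θ = Σ θ_i = -168071/19440000 rad ≈ -0.008646 rad

θ(20/3) = -168071/19440000 rad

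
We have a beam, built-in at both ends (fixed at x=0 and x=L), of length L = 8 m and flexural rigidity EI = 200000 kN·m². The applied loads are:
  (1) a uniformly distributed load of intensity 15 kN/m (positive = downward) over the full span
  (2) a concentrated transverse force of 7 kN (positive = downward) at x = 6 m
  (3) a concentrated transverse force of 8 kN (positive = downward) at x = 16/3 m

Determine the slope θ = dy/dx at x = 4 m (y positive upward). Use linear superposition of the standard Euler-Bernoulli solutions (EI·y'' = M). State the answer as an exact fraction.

θ(4) = -89/4320000 rad

Load 1 — uniform load w=15 kN/m over full span:
  θ_1 = -wx(L-x)(L-2x)/(12EI) = -15·4·(8-4)·(8-2·4)/(12·200000) = 0 rad
Load 2 — point force P=7 kN at a=6 m (b=L-a=2):
  θ_2 = -Pb²x(2aL-(3a+b)x)/(2L³EI)  [x≤a] = -7·2²·4·(2·6·8-(3·6+2)·4)/(2·8³·200000) = -7/800000 rad
Load 3 — point force P=8 kN at a=16/3 m (b=L-a=8/3):
  θ_3 = -Pb²x(2aL-(3a+b)x)/(2L³EI)  [x≤a] = -8·(8/3)²·4·(2·(16/3)·8-(3·(16/3)+(8/3))·4)/(2·8³·200000) = -1/84375 rad
Superposition: θ = Σ θ_i = -89/4320000 rad ≈ -0.000021 rad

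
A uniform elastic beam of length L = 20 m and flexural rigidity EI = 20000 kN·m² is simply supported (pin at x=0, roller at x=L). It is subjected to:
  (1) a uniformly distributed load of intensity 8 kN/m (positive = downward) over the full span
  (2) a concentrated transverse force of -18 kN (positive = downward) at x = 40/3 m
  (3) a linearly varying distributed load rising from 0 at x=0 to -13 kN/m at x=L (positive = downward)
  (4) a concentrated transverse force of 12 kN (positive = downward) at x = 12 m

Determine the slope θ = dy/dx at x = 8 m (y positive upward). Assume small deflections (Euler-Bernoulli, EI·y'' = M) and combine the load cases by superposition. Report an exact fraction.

θ(8) = 31/112500 rad

Load 1 — uniform load w=8 kN/m over full span:
  θ_1 = -w(L³-6Lx²+4x³)/(24EI) = -8·(20³-6·20·8²+4·8³)/(24·20000) = -74/1875 rad
Load 2 — point force P=-18 kN at a=40/3 m (b=L-a=20/3):
  θ_2 = -Pb(L²-b²-3x²)/(6LEI)  [x≤a] = -(-18)·(20/3)·(20²-(20/3)²-3·8²)/(6·20·20000) = 46/5625 rad
Load 3 — triangular load w₀=-13 kN/m (0→w₀ over full span):
  θ_3 = -w₀(7L⁴-30L²x²+15x⁴)/(360LEI) = -(-13)·(7·20⁴-30·20²·8²+15·8⁴)/(360·20·20000) = 4199/112500 rad
Load 4 — point force P=12 kN at a=12 m (b=L-a=8):
  θ_4 = -Pb(L²-b²-3x²)/(6LEI)  [x≤a] = -12·8·(20²-8²-3·8²)/(6·20·20000) = -18/3125 rad
Superposition: θ = Σ θ_i = 31/112500 rad ≈ 0.000276 rad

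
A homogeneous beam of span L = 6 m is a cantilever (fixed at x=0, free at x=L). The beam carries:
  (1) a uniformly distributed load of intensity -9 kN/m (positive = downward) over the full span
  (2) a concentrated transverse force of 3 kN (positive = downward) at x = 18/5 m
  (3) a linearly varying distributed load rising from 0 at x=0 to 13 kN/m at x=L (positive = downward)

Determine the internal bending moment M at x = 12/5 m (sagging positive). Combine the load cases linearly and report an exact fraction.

Load 1 — uniform load w=-9 kN/m over full span:
  M_1 = -w(L-x)²/2 = -(-9)·(6-(12/5))²/2 = 1458/25 kN·m
Load 2 — point force P=3 kN at a=18/5 m (b=L-a=12/5):
  M_2 = -P(a-x)  [x≤a] = -3·((18/5)-(12/5)) = -18/5 kN·m
Load 3 — triangular load w₀=13 kN/m (0→w₀ over full span):
  M_3 = w₀Lx/2 - w₀L²/3 - w₀x³/(6L) = 13·6·(12/5)/2 - 13·6²/3 - 13·(12/5)³/(6·6) = -8424/125 kN·m
Superposition: M = Σ M_i = -1584/125 kN·m ≈ -12.672000 kN·m

M(12/5) = -1584/125 kN·m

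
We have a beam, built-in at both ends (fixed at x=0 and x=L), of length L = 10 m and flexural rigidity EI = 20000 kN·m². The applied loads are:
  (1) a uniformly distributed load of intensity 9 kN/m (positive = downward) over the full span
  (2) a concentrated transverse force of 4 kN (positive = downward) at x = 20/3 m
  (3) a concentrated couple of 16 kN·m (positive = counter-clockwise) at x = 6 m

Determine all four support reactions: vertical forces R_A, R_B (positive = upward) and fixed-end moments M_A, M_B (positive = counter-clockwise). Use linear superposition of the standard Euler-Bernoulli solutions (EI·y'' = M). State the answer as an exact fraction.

Load 1 — uniform load w=9 kN/m over full span:
  R_A = wL/2 = 9·10/2 = 45 kN
  M_A = wL²/12 = 9·10²/12 = 75 kN·m
  R_B = wL/2 = 9·10/2 = 45 kN
  M_B = -wL²/12 = -9·10²/12 = -75 kN·m
Load 2 — point force P=4 kN at a=20/3 m (b=L-a=10/3):
  R_A = Pb²(3a+b)/L³ = 4·(10/3)²·(3·(20/3)+(10/3))/10³ = 28/27 kN
  M_A = Pab²/L² = 4·(20/3)·(10/3)²/10² = 80/27 kN·m
  R_B = Pa²(a+3b)/L³ = 4·(20/3)²·((20/3)+3·(10/3))/10³ = 80/27 kN
  M_B = -Pa²b/L² = -4·(20/3)²·(10/3)/10² = -160/27 kN·m
Load 3 — applied couple M₀=16 kN·m at a=6 m (b=L-a=4):
  R_A = 6M₀ab/L³ = 6·16·6·4/10³ = 288/125 kN
  M_A = M₀b(2a-b)/L² = 16·4·(2·6-4)/10² = 128/25 kN·m
  R_B = -6M₀ab/L³ = -6·16·6·4/10³ = -288/125 kN
  M_B = M₀a(2b-a)/L² = 16·6·(2·4-6)/10² = 48/25 kN·m
Superposition: R_A = 163151/3375 kN, M_A = 56081/675 kN·m, R_B = 154099/3375 kN, M_B = -53329/675 kN·m

R_A = 163151/3375 kN, M_A = 56081/675 kN·m, R_B = 154099/3375 kN, M_B = -53329/675 kN·m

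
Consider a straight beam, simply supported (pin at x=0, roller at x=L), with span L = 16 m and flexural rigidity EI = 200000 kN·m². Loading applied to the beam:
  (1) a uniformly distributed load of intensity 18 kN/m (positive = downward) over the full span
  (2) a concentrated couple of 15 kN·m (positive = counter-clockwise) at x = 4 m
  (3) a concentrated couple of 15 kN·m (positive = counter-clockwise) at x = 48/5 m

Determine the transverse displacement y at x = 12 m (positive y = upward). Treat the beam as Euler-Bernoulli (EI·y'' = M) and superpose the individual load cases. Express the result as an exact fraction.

Load 1 — uniform load w=18 kN/m over full span:
  y_1 = -wx(L³-2Lx²+x³)/(24EI) = -18·12·(16³-2·16·12²+12³)/(24·200000) = -171/3125 m
Load 2 — applied couple M₀=15 kN·m at a=4 m (b=L-a=12):
  y_2 = (M₀x³/(6L)-M₀(x-a)²/2+C₁x)/EI  [x>a] with C₁=M₀(3b²-L²)/(6L)=55/2 = (15·12³/(6·16)-15·(12-4)²/2+(55/2)·12)/200000 = 3/5000 m
Load 3 — applied couple M₀=15 kN·m at a=48/5 m (b=L-a=32/5):
  y_3 = (M₀x³/(6L)-M₀(x-a)²/2+C₁x)/EI  [x>a] with C₁=M₀(3b²-L²)/(6L)=-104/5 = (15·12³/(6·16)-15·(12-(48/5))²/2+(-104/5)·12)/200000 = -57/500000 m
Superposition: y = Σ y_i = -27117/500000 m ≈ -0.054234 m

y(12) = -27117/500000 m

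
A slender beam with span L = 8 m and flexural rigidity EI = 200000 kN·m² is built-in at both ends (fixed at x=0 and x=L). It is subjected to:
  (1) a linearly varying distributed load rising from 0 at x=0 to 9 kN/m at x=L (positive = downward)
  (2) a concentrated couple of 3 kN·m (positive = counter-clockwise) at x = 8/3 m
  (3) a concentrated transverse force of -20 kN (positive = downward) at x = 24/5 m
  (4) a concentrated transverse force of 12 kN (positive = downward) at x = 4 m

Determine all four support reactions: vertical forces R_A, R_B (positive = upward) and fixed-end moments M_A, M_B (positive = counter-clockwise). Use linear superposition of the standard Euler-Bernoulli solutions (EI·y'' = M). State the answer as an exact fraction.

Load 1 — triangular load w₀=9 kN/m (0→w₀ over full span):
  R_A = 3w₀L/20 = 3·9·8/20 = 54/5 kN
  M_A = w₀L²/30 = 9·8²/30 = 96/5 kN·m
  R_B = 7w₀L/20 = 7·9·8/20 = 126/5 kN
  M_B = -w₀L²/20 = -9·8²/20 = -144/5 kN·m
Load 2 — applied couple M₀=3 kN·m at a=8/3 m (b=L-a=16/3):
  R_A = 6M₀ab/L³ = 6·3·(8/3)·(16/3)/8³ = 1/2 kN
  M_A = M₀b(2a-b)/L² = 3·(16/3)·(2·(8/3)-(16/3))/8² = 0 kN·m
  R_B = -6M₀ab/L³ = -6·3·(8/3)·(16/3)/8³ = -1/2 kN
  M_B = M₀a(2b-a)/L² = 3·(8/3)·(2·(16/3)-(8/3))/8² = 1 kN·m
Load 3 — point force P=-20 kN at a=24/5 m (b=L-a=16/5):
  R_A = Pb²(3a+b)/L³ = (-20)·(16/5)²·(3·(24/5)+(16/5))/8³ = -176/25 kN
  M_A = Pab²/L² = (-20)·(24/5)·(16/5)²/8² = -384/25 kN·m
  R_B = Pa²(a+3b)/L³ = (-20)·(24/5)²·((24/5)+3·(16/5))/8³ = -324/25 kN
  M_B = -Pa²b/L² = -(-20)·(24/5)²·(16/5)/8² = 576/25 kN·m
Load 4 — point force P=12 kN at a=4 m (b=L-a=4):
  R_A = Pb²(3a+b)/L³ = 12·4²·(3·4+4)/8³ = 6 kN
  M_A = Pab²/L² = 12·4·4²/8² = 12 kN·m
  R_B = Pa²(a+3b)/L³ = 12·4²·(4+3·4)/8³ = 6 kN
  M_B = -Pa²b/L² = -12·4²·4/8² = -12 kN·m
Superposition: R_A = 513/50 kN, M_A = 396/25 kN·m, R_B = 887/50 kN, M_B = -419/25 kN·m

R_A = 513/50 kN, M_A = 396/25 kN·m, R_B = 887/50 kN, M_B = -419/25 kN·m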